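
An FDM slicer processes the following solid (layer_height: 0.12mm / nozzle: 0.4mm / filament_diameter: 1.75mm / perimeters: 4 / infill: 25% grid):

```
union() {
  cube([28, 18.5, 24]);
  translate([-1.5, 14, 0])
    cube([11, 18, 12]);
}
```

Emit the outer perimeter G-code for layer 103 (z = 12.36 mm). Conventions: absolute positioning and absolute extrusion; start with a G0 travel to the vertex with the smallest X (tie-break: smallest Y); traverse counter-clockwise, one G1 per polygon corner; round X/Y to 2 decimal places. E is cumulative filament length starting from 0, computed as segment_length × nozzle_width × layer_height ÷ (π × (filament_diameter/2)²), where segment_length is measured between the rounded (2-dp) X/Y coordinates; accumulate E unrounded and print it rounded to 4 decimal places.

At z = 12.36 mm: the cube is present — its section is the full 28×18.5 rectangle; the cube at (-1.5, 14) is absent (z outside [0, 12]); Merging all regions: only the 28×18.5 cube is present, so the union is just that shape — 1 connected region. The outline is a single polygon with 4 vertices. Extrusion per mm of travel: 0.4 × 0.12 / (π × 0.875²) = 0.019956. Accumulating E over each segment gives final E = 1.8559.

G0 X0.00 Y0.00 Z12.36
G1 X28.00 Y0.00 E0.5588
G1 X28.00 Y18.50 E0.9280
G1 X0.00 Y18.50 E1.4867
G1 X0.00 Y0.00 E1.8559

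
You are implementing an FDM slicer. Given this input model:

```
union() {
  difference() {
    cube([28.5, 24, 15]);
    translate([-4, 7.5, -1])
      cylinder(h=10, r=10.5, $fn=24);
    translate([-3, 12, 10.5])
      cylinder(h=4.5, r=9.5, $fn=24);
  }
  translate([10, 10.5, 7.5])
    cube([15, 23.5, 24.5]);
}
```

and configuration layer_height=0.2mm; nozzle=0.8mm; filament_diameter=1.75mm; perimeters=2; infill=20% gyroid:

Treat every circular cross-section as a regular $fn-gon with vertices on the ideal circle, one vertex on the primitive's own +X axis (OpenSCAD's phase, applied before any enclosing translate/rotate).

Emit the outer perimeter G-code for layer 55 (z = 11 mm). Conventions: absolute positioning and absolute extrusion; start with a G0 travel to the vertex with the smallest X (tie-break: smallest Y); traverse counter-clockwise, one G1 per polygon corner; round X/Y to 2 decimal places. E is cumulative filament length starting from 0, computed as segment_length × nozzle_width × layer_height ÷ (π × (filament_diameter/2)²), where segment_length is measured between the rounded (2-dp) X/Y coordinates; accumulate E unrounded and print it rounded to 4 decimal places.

At z = 11 mm: the cube (footprint 28.5×24) is included at this height; the cylinder at (-4, 7.5) is absent (z outside [-1, 9]); the r=9.5 cylinder at (-3, 12) contributes a regular 24-gon of circumradius 9.5; Taking the first minus the rest: starting from the 28.5×24 cube, the r=9.5 cylinder at (-3, 12) partially overlaps it — only the 84.42 mm² overlap (of its 280.30 mm²) is removed, clipping the outline — 1 connected region; the 15×23.5 cube at (10, 10.5) contributes its full rectangle; Taking the union: the regions partially overlap (shared area 202.50 mm²), so overlapping operands fuse into one piece — 1 connected region. The outline is a single polygon with 19 vertices. Extrusion per mm of travel: 0.8 × 0.2 / (π × 0.875²) = 0.066520. Accumulating E over each segment gives final E = 8.6964.

G0 X0.00 Y0.00 Z11.00
G1 X28.50 Y0.00 E1.8958
G1 X28.50 Y24.00 E3.4923
G1 X25.00 Y24.00 E3.7251
G1 X25.00 Y34.00 E4.3903
G1 X10.00 Y34.00 E5.3881
G1 X10.00 Y24.00 E6.0533
G1 X0.00 Y24.00 E6.7185
G1 X0.00 Y20.95 E6.9214
G1 X1.75 Y20.23 E7.0473
G1 X3.72 Y18.72 E7.2124
G1 X5.23 Y16.75 E7.3775
G1 X6.18 Y14.46 E7.5425
G1 X6.50 Y12.00 E7.7075
G1 X6.18 Y9.54 E7.8725
G1 X5.23 Y7.25 E8.0374
G1 X3.72 Y5.28 E8.2025
G1 X1.75 Y3.77 E8.3676
G1 X0.00 Y3.05 E8.4935
G1 X0.00 Y0.00 E8.6964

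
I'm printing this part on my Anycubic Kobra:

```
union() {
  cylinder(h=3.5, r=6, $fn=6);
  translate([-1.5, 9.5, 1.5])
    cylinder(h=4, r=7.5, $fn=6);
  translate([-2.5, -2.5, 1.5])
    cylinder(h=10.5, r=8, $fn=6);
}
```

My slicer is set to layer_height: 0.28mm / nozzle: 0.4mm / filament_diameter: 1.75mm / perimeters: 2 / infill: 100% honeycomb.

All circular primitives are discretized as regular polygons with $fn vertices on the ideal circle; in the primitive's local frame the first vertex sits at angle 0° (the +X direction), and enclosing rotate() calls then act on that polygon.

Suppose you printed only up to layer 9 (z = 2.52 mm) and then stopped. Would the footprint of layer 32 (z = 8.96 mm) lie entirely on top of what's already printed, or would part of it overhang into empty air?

Compare the two slices. At z = 2.52: the cylinder: section is a regular 6-gon, circumradius r=6 (area = (6/2)·6.000²·sin(360°/6) = 93.53 mm²); the cylinder at (-1.5, 9.5): section is a regular 6-gon, circumradius r=7.5 (area = (6/2)·7.500²·sin(360°/6) = 146.14 mm²); the r=8 cylinder at (-2.5, -2.5) gives a regular 6-gon of circumradius 8 (constant along its height) (area = (6/2)·8.000²·sin(360°/6) = 166.28 mm²); Merging all regions: the regions partially overlap — summed areas 405.95 mm² minus the doubly-counted overlap 95.08 mm² gives 310.87 mm² — area = 310.87 mm². At z = 8.96: the cylinder is absent (z outside [0, 3.5]); the cylinder at (-1.5, 9.5) is not intersected at this z (z outside [1.5, 5.5]); the r=8 cylinder at (-2.5, -2.5) contributes a regular 6-gon of circumradius 8 (area = (6/2)·8.000²·sin(360°/6) = 166.28 mm²); Merging all regions: only the r=8 cylinder at (-2.5, -2.5) is present, so the union is just that shape — area = 166.28 mm². Checking containment: the cross-section at z = 8.96 is a subset of the cross-section at z = 2.52.

entirely on top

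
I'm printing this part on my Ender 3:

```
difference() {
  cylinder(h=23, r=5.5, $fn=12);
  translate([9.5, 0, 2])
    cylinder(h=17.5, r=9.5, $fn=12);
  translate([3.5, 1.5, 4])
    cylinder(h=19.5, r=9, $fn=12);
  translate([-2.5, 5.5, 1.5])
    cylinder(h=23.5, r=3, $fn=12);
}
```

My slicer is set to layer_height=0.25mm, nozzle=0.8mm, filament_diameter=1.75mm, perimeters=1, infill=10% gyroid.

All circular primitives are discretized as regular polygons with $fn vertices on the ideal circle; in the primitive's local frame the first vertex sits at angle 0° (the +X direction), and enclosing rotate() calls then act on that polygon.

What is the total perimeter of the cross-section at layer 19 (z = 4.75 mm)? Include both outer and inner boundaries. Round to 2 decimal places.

At z = 4.75 mm: the cylinder: section is a regular 12-gon, circumradius r=5.5 (perimeter = 2·12·5.500·sin(180°/12) = 34.16 mm); the r=9.5 cylinder at (9.5, 0) contributes a regular 12-gon of circumradius 9.5 (perimeter = 2·12·9.500·sin(180°/12) = 59.01 mm); the cylinder at (3.5, 1.5): section is a regular 12-gon, circumradius r=9 (perimeter = 2·12·9.000·sin(180°/12) = 55.90 mm); the r=3 cylinder at (-2.5, 5.5) gives a regular 12-gon of circumradius 3 (constant along its height) (perimeter = 2·12·3.000·sin(180°/12) = 18.63 mm); After the difference (first − rest): starting from the r=5.5 cylinder, the r=9.5 cylinder at (9.5, 0) partially overlaps it — only the 37.72 mm² overlap (of its 270.75 mm²) is removed, clipping the outline; the r=9 cylinder at (3.5, 1.5) partially overlaps it — only the 51.30 mm² overlap (of its 243.00 mm²) is removed, clipping the outline; the r=3 cylinder at (-2.5, 5.5) misses the remaining region (no effect) — boundary = 13.27 mm. Overall, the cross-section is a single solid region. Total boundary length (outer) = 13.27 mm.

13.27 mm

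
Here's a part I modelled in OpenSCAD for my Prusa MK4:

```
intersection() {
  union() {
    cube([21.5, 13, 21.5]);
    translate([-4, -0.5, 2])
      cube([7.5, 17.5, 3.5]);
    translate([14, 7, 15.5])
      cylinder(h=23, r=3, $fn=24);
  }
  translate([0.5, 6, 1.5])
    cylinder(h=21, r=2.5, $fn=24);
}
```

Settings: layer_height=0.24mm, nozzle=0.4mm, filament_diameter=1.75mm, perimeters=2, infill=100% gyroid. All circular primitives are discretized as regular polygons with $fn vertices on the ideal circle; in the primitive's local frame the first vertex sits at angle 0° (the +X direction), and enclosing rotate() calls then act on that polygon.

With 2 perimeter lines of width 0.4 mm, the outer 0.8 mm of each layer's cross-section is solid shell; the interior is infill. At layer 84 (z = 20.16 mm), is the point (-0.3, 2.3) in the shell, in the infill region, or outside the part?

At z = 20.16 mm: the cube is present — its section is the full 21.5×13 rectangle; the cube at (-4, -0.5) does not reach this height (z outside [2, 5.5]); the r=3 cylinder at (14, 7) gives a regular 24-gon of circumradius 3 (constant along its height); Taking the union: the r=3 cylinder at (14, 7) lies entirely inside the 21.5×13 cube, so the union is just the 21.5×13 cube — 1 connected region; the r=2.5 cylinder at (0.5, 6) contributes a regular 24-gon of circumradius 2.5; Taking the intersection: the r=2.5 cylinder at (0.5, 6) partially overlaps the result so far; clipping to the common part keeps 12.17 mm² — 1 connected region. Overall, the cross-section is a single solid region. The nearest boundary edge runs (0.50, 3.50)→(0.00, 3.57); distance from the point to it = 1.30 mm. The point is not inside any of the regions above, so it lies outside the cross-section (1.30 mm from the nearest boundary).

outside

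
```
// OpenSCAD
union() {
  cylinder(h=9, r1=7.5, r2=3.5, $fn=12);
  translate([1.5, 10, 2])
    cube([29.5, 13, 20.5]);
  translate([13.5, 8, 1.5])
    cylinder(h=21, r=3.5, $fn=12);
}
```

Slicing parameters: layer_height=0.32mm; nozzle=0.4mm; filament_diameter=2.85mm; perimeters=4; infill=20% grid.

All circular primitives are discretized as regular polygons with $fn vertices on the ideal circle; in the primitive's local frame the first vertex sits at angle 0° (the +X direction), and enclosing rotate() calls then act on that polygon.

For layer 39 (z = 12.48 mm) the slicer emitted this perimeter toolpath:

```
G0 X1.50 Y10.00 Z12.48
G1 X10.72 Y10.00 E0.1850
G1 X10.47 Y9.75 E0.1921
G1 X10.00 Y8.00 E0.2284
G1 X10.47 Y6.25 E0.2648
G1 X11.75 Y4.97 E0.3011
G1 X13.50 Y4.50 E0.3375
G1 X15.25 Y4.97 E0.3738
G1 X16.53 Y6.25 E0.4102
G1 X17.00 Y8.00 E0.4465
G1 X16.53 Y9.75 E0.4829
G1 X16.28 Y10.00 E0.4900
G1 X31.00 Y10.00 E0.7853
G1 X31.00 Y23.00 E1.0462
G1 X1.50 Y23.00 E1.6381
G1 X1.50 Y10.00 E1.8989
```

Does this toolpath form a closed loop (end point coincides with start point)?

yes

Start point (G0): (1.50, 10.00). End point (last G1): the path returns to the start — closed.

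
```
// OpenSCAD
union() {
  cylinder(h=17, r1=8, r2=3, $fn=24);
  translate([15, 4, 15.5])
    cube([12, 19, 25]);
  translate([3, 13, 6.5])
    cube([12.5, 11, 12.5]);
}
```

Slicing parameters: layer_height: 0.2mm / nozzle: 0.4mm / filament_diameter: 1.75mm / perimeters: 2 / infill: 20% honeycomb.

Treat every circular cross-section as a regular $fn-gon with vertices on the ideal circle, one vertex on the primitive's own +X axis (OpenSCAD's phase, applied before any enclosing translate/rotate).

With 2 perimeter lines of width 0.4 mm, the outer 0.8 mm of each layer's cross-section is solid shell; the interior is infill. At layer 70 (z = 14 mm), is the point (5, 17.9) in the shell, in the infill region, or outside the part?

infill

At z = 14 mm: the cone contributes a regular 24-gon of circumradius 3.882 (interpolated between r1=8 and r2=3 at t=0.824); the cube at (15, 4) is absent (z outside [15.5, 40.5]); the 12.5×11 cube at (3, 13) contributes its full rectangle; Merging all regions: the 2 present regions are separate (no shared area or edge), so areas and boundary lengths simply add and each stays a separate island — 2 connected regions. Overall, the cross-section has 2 separate islands. The nearest boundary edge runs (3.00, 13.00)→(3.00, 24.00); distance from the point to it = 2.00 mm. (Shell/infill is judged within the island containing the point — the largest one.) The point is inside the cross-section and 2.00 mm from the nearest boundary — more than the 0.8 mm shell width (2 × 0.4), so it's in the infill interior.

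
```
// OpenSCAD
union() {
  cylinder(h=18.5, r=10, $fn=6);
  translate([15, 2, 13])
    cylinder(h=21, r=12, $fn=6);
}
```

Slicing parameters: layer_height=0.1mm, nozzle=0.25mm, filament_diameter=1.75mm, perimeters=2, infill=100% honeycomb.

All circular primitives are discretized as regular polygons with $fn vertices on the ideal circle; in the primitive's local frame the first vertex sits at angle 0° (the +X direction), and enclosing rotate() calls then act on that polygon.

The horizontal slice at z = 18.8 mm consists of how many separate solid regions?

At z = 18.8 mm: the cylinder is not intersected at this z (z outside [0, 18.5]); the cylinder at (15, 2): section is a regular 6-gon, circumradius r=12; Merging all regions: only the r=12 cylinder at (15, 2) is present, so the union is just that shape — 1 connected region. The result has 1 disconnected region.

1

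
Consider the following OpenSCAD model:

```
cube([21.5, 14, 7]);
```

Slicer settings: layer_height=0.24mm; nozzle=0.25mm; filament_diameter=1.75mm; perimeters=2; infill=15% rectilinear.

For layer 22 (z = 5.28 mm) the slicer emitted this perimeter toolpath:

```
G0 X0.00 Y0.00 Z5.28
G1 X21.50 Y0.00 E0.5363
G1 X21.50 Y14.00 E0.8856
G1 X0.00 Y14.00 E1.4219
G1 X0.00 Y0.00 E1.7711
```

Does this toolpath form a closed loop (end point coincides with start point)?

Start point (G0): (0.00, 0.00). End point (last G1): the path returns to the start — closed.

yes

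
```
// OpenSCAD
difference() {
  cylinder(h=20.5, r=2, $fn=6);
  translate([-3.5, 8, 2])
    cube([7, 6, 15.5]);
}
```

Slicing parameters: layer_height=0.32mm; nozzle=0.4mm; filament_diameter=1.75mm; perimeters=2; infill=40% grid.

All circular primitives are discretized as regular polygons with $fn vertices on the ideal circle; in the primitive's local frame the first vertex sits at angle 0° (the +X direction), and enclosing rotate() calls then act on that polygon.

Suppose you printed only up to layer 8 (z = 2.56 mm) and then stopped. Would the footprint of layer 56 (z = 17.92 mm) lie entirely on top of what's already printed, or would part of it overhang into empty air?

Compare the two slices. At z = 2.56: the cylinder: section is a regular 6-gon, circumradius r=2 (area = (6/2)·2.000²·sin(360°/6) = 10.39 mm²); the cube at (-3.5, 8) is present — its section is the full 7×6 rectangle (area 42.00 mm²); After the difference (first − rest): starting from the r=2 cylinder (10.39 mm²), the 7×6 cube at (-3.5, 8) misses the remaining region (no effect) — area = 10.39 mm². At z = 17.92: the r=2 cylinder contributes a regular 6-gon of circumradius 2 (area = (6/2)·2.000²·sin(360°/6) = 10.39 mm²); the cube at (-3.5, 8) is absent (z outside [2, 17.5]); After the difference (first − rest): none of the subtracted shapes is present at this height, so the r=2 cylinder is unchanged — area = 10.39 mm². Checking containment: the cross-section at z = 17.92 is a subset of the cross-section at z = 2.56.

entirely on top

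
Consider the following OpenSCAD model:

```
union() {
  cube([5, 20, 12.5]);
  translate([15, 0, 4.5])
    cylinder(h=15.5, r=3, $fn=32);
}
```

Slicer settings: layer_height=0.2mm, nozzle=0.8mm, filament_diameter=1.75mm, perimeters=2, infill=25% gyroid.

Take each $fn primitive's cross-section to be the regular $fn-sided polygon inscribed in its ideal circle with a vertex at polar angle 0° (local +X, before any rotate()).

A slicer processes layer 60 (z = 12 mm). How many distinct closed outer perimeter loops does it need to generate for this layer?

2

At z = 12 mm: the cube is present — its section is the full 5×20 rectangle; the r=3 cylinder at (15, 0) contributes a regular 32-gon of circumradius 3; Merging all regions: the 2 present regions are separate (no shared area or edge), so areas and boundary lengths simply add and each stays a separate island — 2 connected regions. The result has 2 disconnected regions.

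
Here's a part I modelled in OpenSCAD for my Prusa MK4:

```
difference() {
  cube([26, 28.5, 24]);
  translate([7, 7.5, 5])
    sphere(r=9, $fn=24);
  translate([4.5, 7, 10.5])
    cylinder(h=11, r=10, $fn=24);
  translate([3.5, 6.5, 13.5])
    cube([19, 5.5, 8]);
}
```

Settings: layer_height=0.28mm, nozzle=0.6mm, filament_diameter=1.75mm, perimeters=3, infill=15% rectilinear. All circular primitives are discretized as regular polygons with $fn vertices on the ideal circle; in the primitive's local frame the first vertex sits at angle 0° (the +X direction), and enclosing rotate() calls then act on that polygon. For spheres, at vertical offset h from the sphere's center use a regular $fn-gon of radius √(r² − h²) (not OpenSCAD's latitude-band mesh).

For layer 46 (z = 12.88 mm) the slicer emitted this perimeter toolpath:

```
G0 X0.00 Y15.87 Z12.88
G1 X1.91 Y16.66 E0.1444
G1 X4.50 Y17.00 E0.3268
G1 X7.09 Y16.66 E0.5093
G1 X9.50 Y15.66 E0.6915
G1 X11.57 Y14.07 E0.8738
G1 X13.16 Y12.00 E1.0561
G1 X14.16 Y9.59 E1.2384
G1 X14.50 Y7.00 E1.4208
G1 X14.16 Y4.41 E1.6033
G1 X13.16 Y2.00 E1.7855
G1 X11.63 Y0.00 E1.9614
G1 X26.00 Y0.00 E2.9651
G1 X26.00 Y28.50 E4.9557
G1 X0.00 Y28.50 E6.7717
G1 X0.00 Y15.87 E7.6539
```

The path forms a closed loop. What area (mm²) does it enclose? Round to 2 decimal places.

525.37 mm²

Apply the shoelace formula to the sequence of (X, Y) vertices; enclosed area = 525.37 mm².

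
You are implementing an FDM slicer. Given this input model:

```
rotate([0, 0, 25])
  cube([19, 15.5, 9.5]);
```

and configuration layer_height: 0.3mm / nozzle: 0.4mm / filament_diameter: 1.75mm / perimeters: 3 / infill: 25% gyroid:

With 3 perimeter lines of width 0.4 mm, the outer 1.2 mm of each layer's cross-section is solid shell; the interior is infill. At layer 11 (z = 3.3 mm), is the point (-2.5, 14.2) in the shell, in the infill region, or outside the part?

At z = 3.3 mm: the cube is present — its section is the full 19×15.5 rectangle; (rotated 25° about Z; rotation is an isometry so areas/perimeters/island counts are preserved). Overall, the cross-section is a single solid region. Undo the 25° rotation: the query point maps to (3.735, 13.926) in the un-rotated model frame. The nearest boundary edge runs (19.00, 15.50)→(0.00, 15.50); distance from the point to it = 1.57 mm. The point is inside the cross-section and 1.57 mm from the nearest boundary — more than the 1.2 mm shell width (3 × 0.4), so it's in the infill interior.

infill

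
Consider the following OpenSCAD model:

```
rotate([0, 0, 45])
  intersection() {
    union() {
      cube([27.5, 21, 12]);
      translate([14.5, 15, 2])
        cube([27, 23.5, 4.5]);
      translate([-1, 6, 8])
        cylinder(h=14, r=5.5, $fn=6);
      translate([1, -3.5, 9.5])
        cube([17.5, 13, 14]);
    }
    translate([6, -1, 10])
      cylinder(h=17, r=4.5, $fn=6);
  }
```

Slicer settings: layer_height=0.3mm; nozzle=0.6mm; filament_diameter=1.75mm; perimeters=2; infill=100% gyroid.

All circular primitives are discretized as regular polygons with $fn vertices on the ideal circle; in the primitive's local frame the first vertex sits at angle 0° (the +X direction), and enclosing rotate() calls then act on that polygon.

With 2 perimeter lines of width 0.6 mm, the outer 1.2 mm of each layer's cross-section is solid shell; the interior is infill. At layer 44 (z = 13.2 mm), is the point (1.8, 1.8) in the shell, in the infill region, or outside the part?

At z = 13.2 mm: the cube is not intersected at this z (z outside [0, 12]); the cube at (14.5, 15) is absent (z outside [2, 6.5]); the cylinder at (-1, 6): section is a regular 6-gon, circumradius r=5.5; the cube at (1, -3.5) is present — its section is the full 17.5×13 rectangle; Merging all regions: the regions partially overlap (shared area 18.84 mm²), so overlapping operands fuse into one piece — 1 connected region; the r=4.5 cylinder at (6, -1) contributes a regular 6-gon of circumradius 4.5; Taking the intersection: the r=4.5 cylinder at (6, -1) partially overlaps the result so far; clipping to the common part keeps 45.20 mm² — 1 connected region; (whole slice rotated 45° about Z — lengths, areas and connectivity unchanged). Overall, the cross-section is a single solid region. Undo the 45° rotation: the query point maps to (2.546, 0.000) in the un-rotated model frame. The nearest boundary edge runs (1.50, -1.00)→(3.75, 2.90); distance from the point to it = 0.41 mm. The point is inside the cross-section, 0.41 mm from the nearest boundary — within the 1.2 mm shell band (2 × 0.6).

shell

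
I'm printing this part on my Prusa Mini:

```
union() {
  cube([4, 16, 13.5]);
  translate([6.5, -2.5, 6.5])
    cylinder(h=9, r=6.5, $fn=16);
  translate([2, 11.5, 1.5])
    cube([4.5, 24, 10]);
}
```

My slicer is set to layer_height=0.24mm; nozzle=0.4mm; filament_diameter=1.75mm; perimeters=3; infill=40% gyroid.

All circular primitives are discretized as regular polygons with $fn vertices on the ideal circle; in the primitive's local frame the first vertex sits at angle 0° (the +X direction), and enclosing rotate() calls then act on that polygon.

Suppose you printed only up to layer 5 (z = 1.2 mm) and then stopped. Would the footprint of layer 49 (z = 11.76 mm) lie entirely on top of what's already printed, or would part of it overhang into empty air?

part overhangs

Compare the two slices. At z = 1.2: the 4×16 cube contributes its full rectangle (area 64.00 mm²); the cylinder at (6.5, -2.5) does not reach this height (z outside [6.5, 15.5]); the cube at (2, 11.5) does not reach this height (z outside [1.5, 11.5]); Combining (union): only the 4×16 cube is present, so the union is just that shape — area = 64.00 mm². At z = 11.76: the cube is present — its section is the full 4×16 rectangle (area 64.00 mm²); the r=6.5 cylinder at (6.5, -2.5) contributes a regular 16-gon of circumradius 6.5 (area = (16/2)·6.500²·sin(360°/16) = 129.35 mm²); the cube at (2, 11.5) does not reach this height (z outside [1.5, 11.5]); Taking the union: the regions partially overlap — summed areas 193.35 mm² minus the doubly-counted overlap 7.33 mm² gives 186.02 mm² — area = 186.02 mm². Checking containment: at z = 11.76 the cross-section extends beyond the z = 1.2 cross-section by about 122.02 mm².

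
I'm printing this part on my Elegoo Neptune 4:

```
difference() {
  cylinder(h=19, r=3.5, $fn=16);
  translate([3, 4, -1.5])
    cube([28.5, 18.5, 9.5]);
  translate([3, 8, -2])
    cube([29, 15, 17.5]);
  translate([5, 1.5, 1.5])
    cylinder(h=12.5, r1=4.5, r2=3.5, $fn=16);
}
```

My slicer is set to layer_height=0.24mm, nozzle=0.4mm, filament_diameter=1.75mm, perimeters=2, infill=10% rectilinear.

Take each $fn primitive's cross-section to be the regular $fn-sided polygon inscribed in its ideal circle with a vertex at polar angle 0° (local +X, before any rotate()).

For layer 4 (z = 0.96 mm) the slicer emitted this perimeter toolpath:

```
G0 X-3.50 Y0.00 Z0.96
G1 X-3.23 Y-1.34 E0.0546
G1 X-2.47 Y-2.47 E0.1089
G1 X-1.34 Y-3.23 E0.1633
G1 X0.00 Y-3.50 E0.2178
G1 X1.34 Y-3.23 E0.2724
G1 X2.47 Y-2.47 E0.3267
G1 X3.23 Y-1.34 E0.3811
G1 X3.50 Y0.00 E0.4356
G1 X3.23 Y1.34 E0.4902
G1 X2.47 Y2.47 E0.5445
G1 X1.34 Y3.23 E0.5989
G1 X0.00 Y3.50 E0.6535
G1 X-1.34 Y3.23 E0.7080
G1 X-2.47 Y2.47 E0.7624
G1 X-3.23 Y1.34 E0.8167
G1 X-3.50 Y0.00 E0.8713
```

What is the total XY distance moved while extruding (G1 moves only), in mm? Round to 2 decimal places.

21.83 mm

Sum the Euclidean lengths of each G1 segment: total = 21.83 mm.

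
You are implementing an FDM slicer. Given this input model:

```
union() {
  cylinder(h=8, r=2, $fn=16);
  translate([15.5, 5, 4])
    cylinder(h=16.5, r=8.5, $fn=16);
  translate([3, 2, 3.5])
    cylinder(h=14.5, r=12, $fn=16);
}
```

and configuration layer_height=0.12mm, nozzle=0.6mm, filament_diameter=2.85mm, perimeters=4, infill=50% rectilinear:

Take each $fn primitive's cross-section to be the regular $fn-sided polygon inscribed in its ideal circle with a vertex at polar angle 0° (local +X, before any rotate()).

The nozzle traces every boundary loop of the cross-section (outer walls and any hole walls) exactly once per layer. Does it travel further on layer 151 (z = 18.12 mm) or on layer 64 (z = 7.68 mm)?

layer 64 (z = 7.68 mm)

Layer 151 (z = 18.12): the cylinder is not intersected at this z (z outside [0, 8]); the r=8.5 cylinder at (15.5, 5) contributes a regular 16-gon of circumradius 8.5 (perimeter = 2·16·8.500·sin(180°/16) = 53.06 mm); the cylinder at (3, 2) does not reach this height (z outside [3.5, 18]); Combining (union): only the r=8.5 cylinder at (15.5, 5) is present, so the union is just that shape — boundary = 53.06 mm. So its perimeter = 53.06 mm. Layer 64 (z = 7.68): the r=2 cylinder gives a regular 16-gon of circumradius 2 (constant along its height) (perimeter = 2·16·2.000·sin(180°/16) = 12.49 mm); the cylinder at (15.5, 5): section is a regular 16-gon, circumradius r=8.5 (perimeter = 2·16·8.500·sin(180°/16) = 53.06 mm); the r=12 cylinder at (3, 2) contributes a regular 16-gon of circumradius 12 (perimeter = 2·16·12.000·sin(180°/16) = 74.91 mm); Combining (union): the regions partially overlap (shared area 90.63 mm²), so the edge portions inside another operand are dropped and the merged outline is re-measured after clipping — boundary = 92.79 mm. So its perimeter = 92.79 mm. Layer 64 is larger (92.79 vs 53.06 mm).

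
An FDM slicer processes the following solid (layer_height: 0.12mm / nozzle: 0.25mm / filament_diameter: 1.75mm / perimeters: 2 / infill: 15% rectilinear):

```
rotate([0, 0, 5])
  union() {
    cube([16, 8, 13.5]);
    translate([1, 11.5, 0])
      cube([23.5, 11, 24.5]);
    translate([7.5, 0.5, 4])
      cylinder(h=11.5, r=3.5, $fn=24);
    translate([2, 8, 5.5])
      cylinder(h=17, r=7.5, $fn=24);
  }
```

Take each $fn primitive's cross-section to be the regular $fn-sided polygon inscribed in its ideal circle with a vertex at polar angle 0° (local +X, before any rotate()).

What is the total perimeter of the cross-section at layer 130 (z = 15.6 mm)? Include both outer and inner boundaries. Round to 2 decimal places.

At z = 15.6 mm: the cube is not intersected at this z (z outside [0, 13.5]); the cube at (1, 11.5) (footprint 23.5×11) is included at this height (perimeter 69.00 mm); the cylinder at (7.5, 0.5) does not reach this height (z outside [4, 15.5]); the cylinder at (2, 8): section is a regular 24-gon, circumradius r=7.5 (perimeter = 2·24·7.500·sin(180°/24) = 46.99 mm); Merging all regions: the regions partially overlap (shared area 22.51 mm²), so the edge portions inside another operand are dropped and the merged outline is re-measured after clipping — boundary = 95.41 mm; (whole slice rotated 5° about Z — lengths, areas and connectivity unchanged). Overall, the cross-section is a single solid region. Total boundary length (outer) = 95.41 mm.

95.41 mm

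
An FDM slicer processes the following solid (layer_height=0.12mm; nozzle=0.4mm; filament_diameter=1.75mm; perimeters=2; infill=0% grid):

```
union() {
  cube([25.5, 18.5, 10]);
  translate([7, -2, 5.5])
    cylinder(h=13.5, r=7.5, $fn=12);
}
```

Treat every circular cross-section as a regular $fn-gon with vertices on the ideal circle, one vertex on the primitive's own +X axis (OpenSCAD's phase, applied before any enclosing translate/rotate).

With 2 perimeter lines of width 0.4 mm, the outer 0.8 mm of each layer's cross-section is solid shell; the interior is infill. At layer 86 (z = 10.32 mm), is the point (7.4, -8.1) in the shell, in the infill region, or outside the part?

infill

At z = 10.32 mm: the cube is absent (z outside [0, 10]); the r=7.5 cylinder at (7, -2) gives a regular 12-gon of circumradius 7.5 (constant along its height); Combining (union): only the r=7.5 cylinder at (7, -2) is present, so the union is just that shape — 1 connected region. Overall, the cross-section is a single solid region. The nearest boundary edge runs (7.00, -9.50)→(10.75, -8.50); distance from the point to it = 1.25 mm. The point is inside the cross-section and 1.25 mm from the nearest boundary — more than the 0.8 mm shell width (2 × 0.4), so it's in the infill interior.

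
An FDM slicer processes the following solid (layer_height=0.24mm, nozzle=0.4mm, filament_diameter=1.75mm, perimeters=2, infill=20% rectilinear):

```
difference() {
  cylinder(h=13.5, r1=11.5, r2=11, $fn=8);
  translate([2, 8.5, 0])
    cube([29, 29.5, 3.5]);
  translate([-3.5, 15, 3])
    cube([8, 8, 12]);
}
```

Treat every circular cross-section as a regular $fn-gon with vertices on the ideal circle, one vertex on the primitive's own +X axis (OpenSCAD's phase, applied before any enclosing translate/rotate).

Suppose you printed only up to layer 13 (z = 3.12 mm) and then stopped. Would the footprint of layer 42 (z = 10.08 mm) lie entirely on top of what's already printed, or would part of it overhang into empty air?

Compare the two slices. At z = 3.12: the cone (r1=11.5→r2=11) has section circumradius 11.384 here — a regular 8-gon (area = (8/2)·11.384²·sin(360°/8) = 366.58 mm²); the cube at (2, 8.5) is present — its section is the full 29×29.5 rectangle (area 855.50 mm²); the cube at (-3.5, 15) is present — its section is the full 8×8 rectangle (area 64.00 mm²); Taking the first minus the rest: starting from the cone (366.58 mm²), the 29×29.5 cube at (2, 8.5) partially overlaps it — only the 5.10 mm² overlap (of its 855.50 mm²) is removed, clipping the outline; the 8×8 cube at (-3.5, 15) misses the remaining region (no effect) — area = 361.48 mm². At z = 10.08: the cone (r1=11.5→r2=11) has section circumradius 11.127 here — a regular 8-gon (area = (8/2)·11.127²·sin(360°/8) = 350.17 mm²); the cube at (2, 8.5) is absent (z outside [0, 3.5]); the cube at (-3.5, 15) is present — its section is the full 8×8 rectangle (area 64.00 mm²); Subtracting the remaining from the first: starting from the cone (350.17 mm²), the 8×8 cube at (-3.5, 15) misses the remaining region (no effect) — area = 350.17 mm². Checking containment: at z = 10.08 the cross-section extends beyond the z = 3.12 cross-section by about 3.90 mm².

part overhangs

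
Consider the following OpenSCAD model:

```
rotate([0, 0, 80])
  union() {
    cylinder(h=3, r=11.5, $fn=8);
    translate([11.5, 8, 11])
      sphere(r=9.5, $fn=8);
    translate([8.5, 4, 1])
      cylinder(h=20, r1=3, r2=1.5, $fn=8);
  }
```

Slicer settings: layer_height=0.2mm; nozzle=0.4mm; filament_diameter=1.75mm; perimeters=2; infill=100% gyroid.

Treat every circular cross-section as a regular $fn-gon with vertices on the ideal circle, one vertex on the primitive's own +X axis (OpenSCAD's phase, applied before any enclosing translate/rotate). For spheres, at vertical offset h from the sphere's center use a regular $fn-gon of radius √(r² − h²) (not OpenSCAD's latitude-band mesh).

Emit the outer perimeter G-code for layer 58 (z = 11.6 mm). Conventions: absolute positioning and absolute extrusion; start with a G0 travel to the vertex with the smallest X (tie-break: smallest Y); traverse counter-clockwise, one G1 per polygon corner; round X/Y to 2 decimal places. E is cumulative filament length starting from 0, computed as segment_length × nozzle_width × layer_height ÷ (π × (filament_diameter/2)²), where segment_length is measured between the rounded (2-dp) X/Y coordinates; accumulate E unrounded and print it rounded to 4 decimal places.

At z = 11.6 mm: the cylinder is not intersected at this z (z outside [0, 3]); the sphere at (11.5, 8): section is a regular 8-gon, circumradius = √(r²−h²) = √(9.5²−0.6²) = 9.481; the cone at (8.5, 4) (r1=3→r2=1.5) has section circumradius 2.205 here — a regular 8-gon; Merging all regions: the cone at (8.5, 4) lies entirely inside the r=9.5 sphere at (11.5, 8), so the union is just the r=9.5 sphere at (11.5, 8) — 1 connected region; (rotated 80° about Z; rotation is an isometry so areas/perimeters/island counts are preserved). The outline is a single polygon with 8 vertices. Extrusion per mm of travel: 0.4 × 0.2 / (π × 0.875²) = 0.033260. Accumulating E over each segment gives final E = 1.9307.

G0 X-15.22 Y14.36 Z11.60
G1 X-13.65 Y7.28 E0.2412
G1 X-7.53 Y3.38 E0.4826
G1 X-0.44 Y4.95 E0.7241
G1 X3.46 Y11.07 E0.9655
G1 X1.88 Y18.15 E1.2067
G1 X-4.24 Y22.05 E1.4481
G1 X-11.32 Y20.48 E1.6893
G1 X-15.22 Y14.36 E1.9307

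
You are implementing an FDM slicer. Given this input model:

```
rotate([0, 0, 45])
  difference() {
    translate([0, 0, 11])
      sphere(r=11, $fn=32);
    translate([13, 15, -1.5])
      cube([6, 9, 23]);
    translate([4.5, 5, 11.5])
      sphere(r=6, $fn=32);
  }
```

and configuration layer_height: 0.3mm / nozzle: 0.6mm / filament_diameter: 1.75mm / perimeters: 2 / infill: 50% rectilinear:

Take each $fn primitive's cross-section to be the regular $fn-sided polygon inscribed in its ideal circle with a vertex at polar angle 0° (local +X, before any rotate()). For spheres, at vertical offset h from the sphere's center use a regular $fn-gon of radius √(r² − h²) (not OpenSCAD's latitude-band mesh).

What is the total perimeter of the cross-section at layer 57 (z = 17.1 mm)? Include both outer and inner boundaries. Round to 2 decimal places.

At z = 17.1 mm: the r=11 sphere slices to a regular 32-gon of circumradius 9.154 (√(r²−h²) with h=6.1 from center) (perimeter = 2·32·9.154·sin(180°/32) = 57.42 mm); the cube at (13, 15) is present — its section is the full 6×9 rectangle (perimeter 30.00 mm); the r=6 sphere at (4.5, 5) contributes a regular 32-gon of circumradius √(6²−5.6²) = 2.154 (perimeter = 2·32·2.154·sin(180°/32) = 13.51 mm); Subtracting the remaining from the first: starting from the r=11 sphere, the 6×9 cube at (13, 15) misses the remaining region (no effect); the r=6 sphere at (4.5, 5) lies wholly inside it (removes its full 14.48 mm² and its 13.51 mm outline becomes a hole wall) — boundary (outer + 1 inner loop) = 70.93 mm; (whole slice rotated 45° about Z — lengths, areas and connectivity unchanged). Overall, the cross-section is one region with 1 hole. Total boundary length (outer + inner) = 70.93 mm.

70.93 mm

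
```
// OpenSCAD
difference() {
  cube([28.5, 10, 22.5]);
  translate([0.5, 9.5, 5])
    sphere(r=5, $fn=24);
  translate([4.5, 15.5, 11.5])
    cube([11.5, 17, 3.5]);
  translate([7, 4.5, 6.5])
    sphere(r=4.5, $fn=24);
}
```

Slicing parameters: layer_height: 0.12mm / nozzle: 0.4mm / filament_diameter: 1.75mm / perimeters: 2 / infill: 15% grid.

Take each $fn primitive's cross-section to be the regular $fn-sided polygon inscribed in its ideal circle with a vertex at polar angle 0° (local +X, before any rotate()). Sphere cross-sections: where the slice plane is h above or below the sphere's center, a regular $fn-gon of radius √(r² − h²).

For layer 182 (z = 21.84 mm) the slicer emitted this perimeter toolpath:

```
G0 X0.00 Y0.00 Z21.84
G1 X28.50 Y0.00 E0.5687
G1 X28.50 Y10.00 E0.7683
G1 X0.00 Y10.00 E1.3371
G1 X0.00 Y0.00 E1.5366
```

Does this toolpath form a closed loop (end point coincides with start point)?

yes

Start point (G0): (0.00, 0.00). End point (last G1): the path returns to the start — closed.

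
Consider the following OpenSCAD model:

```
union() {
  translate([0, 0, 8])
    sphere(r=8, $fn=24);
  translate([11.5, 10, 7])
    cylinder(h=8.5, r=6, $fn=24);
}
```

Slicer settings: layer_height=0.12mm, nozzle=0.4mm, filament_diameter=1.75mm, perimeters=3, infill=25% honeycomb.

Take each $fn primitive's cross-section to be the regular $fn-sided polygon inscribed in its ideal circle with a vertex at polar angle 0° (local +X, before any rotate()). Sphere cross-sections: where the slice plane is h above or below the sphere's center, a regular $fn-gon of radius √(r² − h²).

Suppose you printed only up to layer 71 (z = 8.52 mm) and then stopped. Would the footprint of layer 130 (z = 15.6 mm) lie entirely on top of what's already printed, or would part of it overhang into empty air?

entirely on top

Compare the two slices. At z = 8.52: the sphere: section is a regular 24-gon, circumradius = √(r²−h²) = √(8²−0.52²) = 7.983 (area = (24/2)·7.983²·sin(360°/24) = 197.93 mm²); the r=6 cylinder at (11.5, 10) contributes a regular 24-gon of circumradius 6 (area = (24/2)·6.000²·sin(360°/24) = 111.81 mm²); Taking the union: the 2 present regions are separate (no shared area or edge), so areas and boundary lengths simply add and each stays a separate island — area = 309.74 mm². At z = 15.6: the r=8 sphere contributes a regular 24-gon of circumradius √(8²−7.6²) = 2.498 (area = (24/2)·2.498²·sin(360°/24) = 19.38 mm²); the cylinder at (11.5, 10) is not intersected at this z (z outside [7, 15.5]); Merging all regions: only the r=8 sphere is present, so the union is just that shape — area = 19.38 mm². Checking containment: the cross-section at z = 15.6 is a subset of the cross-section at z = 8.52.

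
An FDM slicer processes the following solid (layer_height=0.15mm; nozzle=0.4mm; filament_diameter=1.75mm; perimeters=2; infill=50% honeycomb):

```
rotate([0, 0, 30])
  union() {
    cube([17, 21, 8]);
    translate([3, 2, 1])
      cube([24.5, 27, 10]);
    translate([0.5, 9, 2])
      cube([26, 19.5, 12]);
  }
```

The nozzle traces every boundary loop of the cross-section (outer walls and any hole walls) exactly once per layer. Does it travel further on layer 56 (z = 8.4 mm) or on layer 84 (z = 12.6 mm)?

layer 56 (z = 8.4 mm)

Layer 56 (z = 8.4): the cube is not intersected at this z (z outside [0, 8]); the 24.5×27 cube at (3, 2) contributes its full rectangle (perimeter 103.00 mm); the cube at (0.5, 9) is present — its section is the full 26×19.5 rectangle (perimeter 91.00 mm); Taking the union: the regions partially overlap (shared area 458.25 mm²), so the edge portions inside another operand are dropped and the merged outline is re-measured after clipping — boundary = 108.00 mm; (whole slice rotated 30° about Z — lengths, areas and connectivity unchanged). So its perimeter = 108.00 mm. Layer 84 (z = 12.6): the cube is not intersected at this z (z outside [0, 8]); the cube at (3, 2) is not intersected at this z (z outside [1, 11]); the cube at (0.5, 9) (footprint 26×19.5) is included at this height (perimeter 91.00 mm); Merging all regions: only the 26×19.5 cube at (0.5, 9) is present, so the union is just that shape — boundary = 91.00 mm; (whole slice rotated 30° about Z — lengths, areas and connectivity unchanged). So its perimeter = 91.00 mm. Layer 56 is larger (108.00 vs 91.00 mm).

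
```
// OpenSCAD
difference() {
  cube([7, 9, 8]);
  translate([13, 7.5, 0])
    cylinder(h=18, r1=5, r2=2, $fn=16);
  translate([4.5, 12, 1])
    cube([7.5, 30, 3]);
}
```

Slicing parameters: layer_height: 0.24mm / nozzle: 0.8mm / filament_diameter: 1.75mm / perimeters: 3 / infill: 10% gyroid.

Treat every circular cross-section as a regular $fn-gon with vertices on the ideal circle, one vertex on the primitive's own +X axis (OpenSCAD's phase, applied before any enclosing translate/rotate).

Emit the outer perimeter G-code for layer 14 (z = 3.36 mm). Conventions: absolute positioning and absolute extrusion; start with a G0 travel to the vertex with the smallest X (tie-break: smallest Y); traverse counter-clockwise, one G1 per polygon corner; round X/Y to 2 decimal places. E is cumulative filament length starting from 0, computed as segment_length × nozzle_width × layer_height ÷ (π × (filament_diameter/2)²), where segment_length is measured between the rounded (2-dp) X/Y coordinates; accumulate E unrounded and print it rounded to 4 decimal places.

At z = 3.36 mm: the 7×9 cube contributes its full rectangle; the cone at (13, 7.5) (r1=5→r2=2) has section circumradius 4.440 here — a regular 16-gon; the cube at (4.5, 12) (footprint 7.5×30) is included at this height; Subtracting the remaining from the first: starting from the 7×9 cube, the cone at (13, 7.5) misses the remaining region (no effect); the 7.5×30 cube at (4.5, 12) misses the remaining region (no effect) — 1 connected region. The outline is a single polygon with 4 vertices. Extrusion per mm of travel: 0.8 × 0.24 / (π × 0.875²) = 0.079824. Accumulating E over each segment gives final E = 2.5544.

G0 X0.00 Y0.00 Z3.36
G1 X7.00 Y0.00 E0.5588
G1 X7.00 Y9.00 E1.2772
G1 X0.00 Y9.00 E1.8360
G1 X0.00 Y0.00 E2.5544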